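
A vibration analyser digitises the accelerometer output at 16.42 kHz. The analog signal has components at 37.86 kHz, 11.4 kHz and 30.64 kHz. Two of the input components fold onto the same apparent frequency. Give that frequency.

fs/2 = 8.21 kHz.
37.86 kHz mod fs = 5.02 kHz.
5.02 kHz ≤ fs/2 = 8.21 kHz, appears at 5.02 kHz.
11.4 kHz > fs/2 = 8.21 kHz, folds to fs − 11.4 kHz = 5.02 kHz.
30.64 kHz mod fs = 14.22 kHz.
14.22 kHz > fs/2 = 8.21 kHz, folds to fs − 14.22 kHz = 2.2 kHz.
11.4 kHz and 37.86 kHz both map to 5.02 kHz.

5.02 kHz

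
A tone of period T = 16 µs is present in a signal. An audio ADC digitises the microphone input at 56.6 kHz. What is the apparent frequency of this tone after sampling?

5.9 kHz

T = 16 µs → f = 1/T = 62.5 kHz.
62.5 kHz mod fs = 5.9 kHz.
5.9 kHz ≤ fs/2 = 28.3 kHz, appears at 5.9 kHz.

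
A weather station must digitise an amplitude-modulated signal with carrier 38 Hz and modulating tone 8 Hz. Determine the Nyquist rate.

AM sidebands sit at fc ± fm = 30 Hz and 46 Hz.
Highest-frequency component: 46 Hz.
Nyquist rate = 2 × 46 Hz = 92 Hz.

92 Hz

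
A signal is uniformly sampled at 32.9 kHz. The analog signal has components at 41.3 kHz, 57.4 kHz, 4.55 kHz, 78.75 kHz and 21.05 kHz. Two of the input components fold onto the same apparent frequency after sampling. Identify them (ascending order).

41.3 kHz, 57.4 kHz

fs/2 = 16.45 kHz.
41.3 kHz mod fs = 8.4 kHz.
8.4 kHz ≤ fs/2 = 16.45 kHz, appears at 8.4 kHz.
57.4 kHz mod fs = 24.5 kHz.
24.5 kHz > fs/2 = 16.45 kHz, folds to fs − 24.5 kHz = 8.4 kHz.
4.55 kHz ≤ fs/2 = 16.45 kHz, passes unchanged.
78.75 kHz mod fs = 12.95 kHz.
12.95 kHz ≤ fs/2 = 16.45 kHz, appears at 12.95 kHz.
21.05 kHz > fs/2 = 16.45 kHz, folds to fs − 21.05 kHz = 11.85 kHz.
41.3 kHz and 57.4 kHz both map to 8.4 kHz.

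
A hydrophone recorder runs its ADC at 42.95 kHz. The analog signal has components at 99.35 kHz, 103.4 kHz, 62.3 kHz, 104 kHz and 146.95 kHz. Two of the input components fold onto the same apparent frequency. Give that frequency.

18.1 kHz

fs/2 = 21.475 kHz.
99.35 kHz mod fs = 13.45 kHz.
13.45 kHz ≤ fs/2 = 21.475 kHz, appears at 13.45 kHz.
103.4 kHz mod fs = 17.5 kHz.
17.5 kHz ≤ fs/2 = 21.475 kHz, appears at 17.5 kHz.
62.3 kHz mod fs = 19.35 kHz.
19.35 kHz ≤ fs/2 = 21.475 kHz, appears at 19.35 kHz.
104 kHz mod fs = 18.1 kHz.
18.1 kHz ≤ fs/2 = 21.475 kHz, appears at 18.1 kHz.
146.95 kHz mod fs = 18.1 kHz.
18.1 kHz ≤ fs/2 = 21.475 kHz, appears at 18.1 kHz.
104 kHz and 146.95 kHz both map to 18.1 kHz.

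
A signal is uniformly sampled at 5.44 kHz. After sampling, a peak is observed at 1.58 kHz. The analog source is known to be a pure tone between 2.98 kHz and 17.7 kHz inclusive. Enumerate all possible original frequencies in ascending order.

Frequencies that alias to 1.58 kHz are k·fs ± 1.58 kHz for integer k ≥ 0.
k=0: 1.58 kHz.
k=1: 3.86 kHz, 7.02 kHz.
k=2: 9.3 kHz, 12.46 kHz.
k=3: 14.74 kHz, 17.9 kHz.
k=4: 20.18 kHz, 23.34 kHz.
Within [2.98 kHz, 17.7 kHz]: 3.86 kHz, 7.02 kHz, 9.3 kHz, 12.46 kHz, 14.74 kHz.

3.86 kHz, 7.02 kHz, 9.3 kHz, 12.46 kHz, 14.74 kHz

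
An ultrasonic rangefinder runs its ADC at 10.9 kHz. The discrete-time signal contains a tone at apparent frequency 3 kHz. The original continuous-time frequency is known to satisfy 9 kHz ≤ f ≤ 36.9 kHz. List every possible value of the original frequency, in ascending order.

Frequencies that alias to 3 kHz are k·fs ± 3 kHz for integer k ≥ 0.
k=0: 3 kHz.
k=1: 7.9 kHz, 13.9 kHz.
k=2: 18.8 kHz, 24.8 kHz.
k=3: 29.7 kHz, 35.7 kHz.
k=4: 40.6 kHz, 46.6 kHz.
Within [9 kHz, 36.9 kHz]: 13.9 kHz, 18.8 kHz, 24.8 kHz, 29.7 kHz, 35.7 kHz.

13.9 kHz, 18.8 kHz, 24.8 kHz, 29.7 kHz, 35.7 kHz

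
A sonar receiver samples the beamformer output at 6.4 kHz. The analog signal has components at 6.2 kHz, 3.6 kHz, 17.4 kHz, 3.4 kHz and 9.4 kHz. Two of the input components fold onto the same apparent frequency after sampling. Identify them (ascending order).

3.4 kHz, 9.4 kHz

fs/2 = 3.2 kHz.
6.2 kHz > fs/2 = 3.2 kHz, folds to fs − 6.2 kHz = 0.2 kHz.
3.6 kHz > fs/2 = 3.2 kHz, folds to fs − 3.6 kHz = 2.8 kHz.
17.4 kHz mod fs = 4.6 kHz.
4.6 kHz > fs/2 = 3.2 kHz, folds to fs − 4.6 kHz = 1.8 kHz.
3.4 kHz > fs/2 = 3.2 kHz, folds to fs − 3.4 kHz = 3 kHz.
9.4 kHz mod fs = 3 kHz.
3 kHz ≤ fs/2 = 3.2 kHz, appears at 3 kHz.
3.4 kHz and 9.4 kHz both map to 3 kHz.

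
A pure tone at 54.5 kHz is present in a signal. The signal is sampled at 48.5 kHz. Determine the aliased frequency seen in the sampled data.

54.5 kHz mod fs = 6 kHz.
6 kHz ≤ fs/2 = 24.25 kHz, appears at 6 kHz.

6 kHz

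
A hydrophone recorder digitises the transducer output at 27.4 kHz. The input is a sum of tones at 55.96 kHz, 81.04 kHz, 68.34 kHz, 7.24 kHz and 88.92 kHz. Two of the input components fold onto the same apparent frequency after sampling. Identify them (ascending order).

55.96 kHz, 81.04 kHz

fs/2 = 13.7 kHz.
55.96 kHz mod fs = 1.16 kHz.
1.16 kHz ≤ fs/2 = 13.7 kHz, appears at 1.16 kHz.
81.04 kHz mod fs = 26.24 kHz.
26.24 kHz > fs/2 = 13.7 kHz, folds to fs − 26.24 kHz = 1.16 kHz.
68.34 kHz mod fs = 13.54 kHz.
13.54 kHz ≤ fs/2 = 13.7 kHz, appears at 13.54 kHz.
7.24 kHz ≤ fs/2 = 13.7 kHz, passes unchanged.
88.92 kHz mod fs = 6.72 kHz.
6.72 kHz ≤ fs/2 = 13.7 kHz, appears at 6.72 kHz.
55.96 kHz and 81.04 kHz both map to 1.16 kHz.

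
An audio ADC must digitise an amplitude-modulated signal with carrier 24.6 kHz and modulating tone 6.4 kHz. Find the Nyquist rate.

AM sidebands sit at fc ± fm = 18.2 kHz and 31 kHz.
Highest-frequency component: 31 kHz.
Nyquist rate = 2 × 31 kHz = 62 kHz.

62 kHz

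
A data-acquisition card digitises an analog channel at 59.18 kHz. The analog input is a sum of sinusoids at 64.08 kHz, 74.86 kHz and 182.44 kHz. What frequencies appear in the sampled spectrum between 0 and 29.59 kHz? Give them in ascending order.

4.9 kHz, 15.68 kHz

fs/2 = 29.59 kHz.
64.08 kHz mod fs = 4.9 kHz.
4.9 kHz ≤ fs/2 = 29.59 kHz, appears at 4.9 kHz.
74.86 kHz mod fs = 15.68 kHz.
15.68 kHz ≤ fs/2 = 29.59 kHz, appears at 15.68 kHz.
182.44 kHz mod fs = 4.9 kHz.
4.9 kHz ≤ fs/2 = 29.59 kHz, appears at 4.9 kHz.
Distinct values: {4.9 kHz, 15.68 kHz}.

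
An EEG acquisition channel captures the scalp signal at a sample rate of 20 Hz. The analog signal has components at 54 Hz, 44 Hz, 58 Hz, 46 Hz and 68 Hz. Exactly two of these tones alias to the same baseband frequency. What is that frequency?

6 Hz

fs/2 = 10 Hz.
54 Hz mod fs = 14 Hz.
14 Hz > fs/2 = 10 Hz, folds to fs − 14 Hz = 6 Hz.
44 Hz mod fs = 4 Hz.
4 Hz ≤ fs/2 = 10 Hz, appears at 4 Hz.
58 Hz mod fs = 18 Hz.
18 Hz > fs/2 = 10 Hz, folds to fs − 18 Hz = 2 Hz.
46 Hz mod fs = 6 Hz.
6 Hz ≤ fs/2 = 10 Hz, appears at 6 Hz.
68 Hz mod fs = 8 Hz.
8 Hz ≤ fs/2 = 10 Hz, appears at 8 Hz.
46 Hz and 54 Hz both map to 6 Hz.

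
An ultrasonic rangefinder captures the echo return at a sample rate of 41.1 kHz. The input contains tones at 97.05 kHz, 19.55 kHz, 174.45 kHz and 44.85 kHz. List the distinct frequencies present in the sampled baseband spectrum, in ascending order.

3.75 kHz, 10.05 kHz, 14.85 kHz, 19.55 kHz

fs/2 = 20.55 kHz.
97.05 kHz mod fs = 14.85 kHz.
14.85 kHz ≤ fs/2 = 20.55 kHz, appears at 14.85 kHz.
19.55 kHz ≤ fs/2 = 20.55 kHz, passes unchanged.
174.45 kHz mod fs = 10.05 kHz.
10.05 kHz ≤ fs/2 = 20.55 kHz, appears at 10.05 kHz.
44.85 kHz mod fs = 3.75 kHz.
3.75 kHz ≤ fs/2 = 20.55 kHz, appears at 3.75 kHz.
Distinct values: {3.75 kHz, 10.05 kHz, 14.85 kHz, 19.55 kHz}.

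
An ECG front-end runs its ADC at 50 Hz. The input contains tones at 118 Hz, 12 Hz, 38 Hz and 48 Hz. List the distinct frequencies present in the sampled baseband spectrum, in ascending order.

fs/2 = 25 Hz.
118 Hz mod fs = 18 Hz.
18 Hz ≤ fs/2 = 25 Hz, appears at 18 Hz.
12 Hz ≤ fs/2 = 25 Hz, passes unchanged.
38 Hz > fs/2 = 25 Hz, folds to fs − 38 Hz = 12 Hz.
48 Hz > fs/2 = 25 Hz, folds to fs − 48 Hz = 2 Hz.
Distinct values: {2 Hz, 12 Hz, 18 Hz}.

2 Hz, 12 Hz, 18 Hz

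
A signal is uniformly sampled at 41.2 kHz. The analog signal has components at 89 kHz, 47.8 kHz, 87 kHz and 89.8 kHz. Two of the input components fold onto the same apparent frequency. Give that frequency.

6.6 kHz

fs/2 = 20.6 kHz.
89 kHz mod fs = 6.6 kHz.
6.6 kHz ≤ fs/2 = 20.6 kHz, appears at 6.6 kHz.
47.8 kHz mod fs = 6.6 kHz.
6.6 kHz ≤ fs/2 = 20.6 kHz, appears at 6.6 kHz.
87 kHz mod fs = 4.6 kHz.
4.6 kHz ≤ fs/2 = 20.6 kHz, appears at 4.6 kHz.
89.8 kHz mod fs = 7.4 kHz.
7.4 kHz ≤ fs/2 = 20.6 kHz, appears at 7.4 kHz.
47.8 kHz and 89 kHz both map to 6.6 kHz.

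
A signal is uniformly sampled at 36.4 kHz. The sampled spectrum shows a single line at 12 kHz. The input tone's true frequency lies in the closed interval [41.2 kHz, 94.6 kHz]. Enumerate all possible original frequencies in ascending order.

Frequencies that alias to 12 kHz are k·fs ± 12 kHz for integer k ≥ 0.
k=0: 12 kHz.
k=1: 24.4 kHz, 48.4 kHz.
k=2: 60.8 kHz, 84.8 kHz.
k=3: 97.2 kHz, 121.2 kHz.
Within [41.2 kHz, 94.6 kHz]: 48.4 kHz, 60.8 kHz, 84.8 kHz.

48.4 kHz, 60.8 kHz, 84.8 kHz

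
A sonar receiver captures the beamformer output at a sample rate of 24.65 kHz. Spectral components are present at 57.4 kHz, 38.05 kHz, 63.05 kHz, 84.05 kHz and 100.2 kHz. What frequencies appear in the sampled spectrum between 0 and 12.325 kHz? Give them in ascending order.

1.6 kHz, 8.1 kHz, 10.1 kHz, 10.9 kHz, 11.25 kHz

fs/2 = 12.325 kHz.
57.4 kHz mod fs = 8.1 kHz.
8.1 kHz ≤ fs/2 = 12.325 kHz, appears at 8.1 kHz.
38.05 kHz mod fs = 13.4 kHz.
13.4 kHz > fs/2 = 12.325 kHz, folds to fs − 13.4 kHz = 11.25 kHz.
63.05 kHz mod fs = 13.75 kHz.
13.75 kHz > fs/2 = 12.325 kHz, folds to fs − 13.75 kHz = 10.9 kHz.
84.05 kHz mod fs = 10.1 kHz.
10.1 kHz ≤ fs/2 = 12.325 kHz, appears at 10.1 kHz.
100.2 kHz mod fs = 1.6 kHz.
1.6 kHz ≤ fs/2 = 12.325 kHz, appears at 1.6 kHz.
Distinct values: {1.6 kHz, 8.1 kHz, 10.1 kHz, 10.9 kHz, 11.25 kHz}.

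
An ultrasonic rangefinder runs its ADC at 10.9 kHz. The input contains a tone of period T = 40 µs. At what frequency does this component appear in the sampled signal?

3.2 kHz

T = 40 µs → f = 1/T = 25 kHz.
25 kHz mod fs = 3.2 kHz.
3.2 kHz ≤ fs/2 = 5.45 kHz, appears at 3.2 kHz.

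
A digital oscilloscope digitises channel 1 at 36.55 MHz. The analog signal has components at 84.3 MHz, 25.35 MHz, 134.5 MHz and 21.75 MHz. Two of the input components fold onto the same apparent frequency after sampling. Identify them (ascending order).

25.35 MHz, 84.3 MHz

fs/2 = 18.275 MHz.
84.3 MHz mod fs = 11.2 MHz.
11.2 MHz ≤ fs/2 = 18.275 MHz, appears at 11.2 MHz.
25.35 MHz > fs/2 = 18.275 MHz, folds to fs − 25.35 MHz = 11.2 MHz.
134.5 MHz mod fs = 24.85 MHz.
24.85 MHz > fs/2 = 18.275 MHz, folds to fs − 24.85 MHz = 11.7 MHz.
21.75 MHz > fs/2 = 18.275 MHz, folds to fs − 21.75 MHz = 14.8 MHz.
25.35 MHz and 84.3 MHz both map to 11.2 MHz.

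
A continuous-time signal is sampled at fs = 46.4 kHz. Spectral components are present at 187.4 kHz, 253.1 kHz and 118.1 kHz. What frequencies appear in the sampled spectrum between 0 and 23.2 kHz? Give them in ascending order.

fs/2 = 23.2 kHz.
187.4 kHz mod fs = 1.8 kHz.
1.8 kHz ≤ fs/2 = 23.2 kHz, appears at 1.8 kHz.
253.1 kHz mod fs = 21.1 kHz.
21.1 kHz ≤ fs/2 = 23.2 kHz, appears at 21.1 kHz.
118.1 kHz mod fs = 25.3 kHz.
25.3 kHz > fs/2 = 23.2 kHz, folds to fs − 25.3 kHz = 21.1 kHz.
Distinct values: {1.8 kHz, 21.1 kHz}.

1.8 kHz, 21.1 kHz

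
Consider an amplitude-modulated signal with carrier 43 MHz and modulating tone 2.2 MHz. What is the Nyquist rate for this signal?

AM sidebands sit at fc ± fm = 40.8 MHz and 45.2 MHz.
Highest-frequency component: 45.2 MHz.
Nyquist rate = 2 × 45.2 MHz = 90.4 MHz.

90.4 MHz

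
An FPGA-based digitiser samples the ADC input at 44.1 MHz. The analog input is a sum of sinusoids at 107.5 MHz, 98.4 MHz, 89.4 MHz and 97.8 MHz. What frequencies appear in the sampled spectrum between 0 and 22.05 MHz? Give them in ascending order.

1.2 MHz, 9.6 MHz, 10.2 MHz, 19.3 MHz

fs/2 = 22.05 MHz.
107.5 MHz mod fs = 19.3 MHz.
19.3 MHz ≤ fs/2 = 22.05 MHz, appears at 19.3 MHz.
98.4 MHz mod fs = 10.2 MHz.
10.2 MHz ≤ fs/2 = 22.05 MHz, appears at 10.2 MHz.
89.4 MHz mod fs = 1.2 MHz.
1.2 MHz ≤ fs/2 = 22.05 MHz, appears at 1.2 MHz.
97.8 MHz mod fs = 9.6 MHz.
9.6 MHz ≤ fs/2 = 22.05 MHz, appears at 9.6 MHz.
Distinct values: {1.2 MHz, 9.6 MHz, 10.2 MHz, 19.3 MHz}.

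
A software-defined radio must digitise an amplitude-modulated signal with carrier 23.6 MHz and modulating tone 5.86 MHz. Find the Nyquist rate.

58.92 MHz

AM sidebands sit at fc ± fm = 17.74 MHz and 29.46 MHz.
Highest-frequency component: 29.46 MHz.
Nyquist rate = 2 × 29.46 MHz = 58.92 MHz.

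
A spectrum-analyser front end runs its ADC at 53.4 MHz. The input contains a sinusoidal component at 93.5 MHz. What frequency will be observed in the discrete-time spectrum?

93.5 MHz mod fs = 40.1 MHz.
40.1 MHz > fs/2 = 26.7 MHz, folds to fs − 40.1 MHz = 13.3 MHz.

13.3 MHz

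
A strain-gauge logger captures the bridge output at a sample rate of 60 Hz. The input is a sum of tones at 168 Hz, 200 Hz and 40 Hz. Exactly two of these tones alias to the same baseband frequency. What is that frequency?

fs/2 = 30 Hz.
168 Hz mod fs = 48 Hz.
48 Hz > fs/2 = 30 Hz, folds to fs − 48 Hz = 12 Hz.
200 Hz mod fs = 20 Hz.
20 Hz ≤ fs/2 = 30 Hz, appears at 20 Hz.
40 Hz > fs/2 = 30 Hz, folds to fs − 40 Hz = 20 Hz.
40 Hz and 200 Hz both map to 20 Hz.

20 Hz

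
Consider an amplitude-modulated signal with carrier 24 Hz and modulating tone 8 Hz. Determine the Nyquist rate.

64 Hz

AM sidebands sit at fc ± fm = 16 Hz and 32 Hz.
Highest-frequency component: 32 Hz.
Nyquist rate = 2 × 32 Hz = 64 Hz.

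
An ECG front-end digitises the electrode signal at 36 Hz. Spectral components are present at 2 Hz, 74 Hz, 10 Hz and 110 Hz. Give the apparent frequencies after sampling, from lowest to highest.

2 Hz, 10 Hz

fs/2 = 18 Hz.
2 Hz ≤ fs/2 = 18 Hz, passes unchanged.
74 Hz mod fs = 2 Hz.
2 Hz ≤ fs/2 = 18 Hz, appears at 2 Hz.
10 Hz ≤ fs/2 = 18 Hz, passes unchanged.
110 Hz mod fs = 2 Hz.
2 Hz ≤ fs/2 = 18 Hz, appears at 2 Hz.
Distinct values: {2 Hz, 10 Hz}.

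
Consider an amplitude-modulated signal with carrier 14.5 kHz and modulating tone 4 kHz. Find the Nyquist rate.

AM sidebands sit at fc ± fm = 10.5 kHz and 18.5 kHz.
Highest-frequency component: 18.5 kHz.
Nyquist rate = 2 × 18.5 kHz = 37 kHz.

37 kHz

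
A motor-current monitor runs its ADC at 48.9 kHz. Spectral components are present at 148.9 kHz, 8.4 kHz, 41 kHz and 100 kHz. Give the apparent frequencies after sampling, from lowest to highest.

2.2 kHz, 7.9 kHz, 8.4 kHz

fs/2 = 24.45 kHz.
148.9 kHz mod fs = 2.2 kHz.
2.2 kHz ≤ fs/2 = 24.45 kHz, appears at 2.2 kHz.
8.4 kHz ≤ fs/2 = 24.45 kHz, passes unchanged.
41 kHz > fs/2 = 24.45 kHz, folds to fs − 41 kHz = 7.9 kHz.
100 kHz mod fs = 2.2 kHz.
2.2 kHz ≤ fs/2 = 24.45 kHz, appears at 2.2 kHz.
Distinct values: {2.2 kHz, 7.9 kHz, 8.4 kHz}.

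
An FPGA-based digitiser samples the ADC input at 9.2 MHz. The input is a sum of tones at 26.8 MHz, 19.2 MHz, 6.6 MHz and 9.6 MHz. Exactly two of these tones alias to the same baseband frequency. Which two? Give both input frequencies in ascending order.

19.2 MHz, 26.8 MHz

fs/2 = 4.6 MHz.
26.8 MHz mod fs = 8.4 MHz.
8.4 MHz > fs/2 = 4.6 MHz, folds to fs − 8.4 MHz = 0.8 MHz.
19.2 MHz mod fs = 0.8 MHz.
0.8 MHz ≤ fs/2 = 4.6 MHz, appears at 0.8 MHz.
6.6 MHz > fs/2 = 4.6 MHz, folds to fs − 6.6 MHz = 2.6 MHz.
9.6 MHz mod fs = 0.4 MHz.
0.4 MHz ≤ fs/2 = 4.6 MHz, appears at 0.4 MHz.
19.2 MHz and 26.8 MHz both map to 0.8 MHz.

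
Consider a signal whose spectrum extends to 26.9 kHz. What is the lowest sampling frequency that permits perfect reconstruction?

Nyquist rate = 2 × 26.9 kHz = 53.8 kHz.

53.8 kHz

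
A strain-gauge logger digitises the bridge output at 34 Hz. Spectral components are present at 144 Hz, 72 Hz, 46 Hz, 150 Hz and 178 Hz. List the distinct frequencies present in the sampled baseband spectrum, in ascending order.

4 Hz, 8 Hz, 12 Hz, 14 Hz

fs/2 = 17 Hz.
144 Hz mod fs = 8 Hz.
8 Hz ≤ fs/2 = 17 Hz, appears at 8 Hz.
72 Hz mod fs = 4 Hz.
4 Hz ≤ fs/2 = 17 Hz, appears at 4 Hz.
46 Hz mod fs = 12 Hz.
12 Hz ≤ fs/2 = 17 Hz, appears at 12 Hz.
150 Hz mod fs = 14 Hz.
14 Hz ≤ fs/2 = 17 Hz, appears at 14 Hz.
178 Hz mod fs = 8 Hz.
8 Hz ≤ fs/2 = 17 Hz, appears at 8 Hz.
Distinct values: {4 Hz, 8 Hz, 12 Hz, 14 Hz}.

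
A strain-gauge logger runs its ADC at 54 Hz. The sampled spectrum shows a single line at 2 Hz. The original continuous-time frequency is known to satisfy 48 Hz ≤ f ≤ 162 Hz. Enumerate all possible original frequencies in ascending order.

52 Hz, 56 Hz, 106 Hz, 110 Hz, 160 Hz

Frequencies that alias to 2 Hz are k·fs ± 2 Hz for integer k ≥ 0.
k=0: 2 Hz.
k=1: 52 Hz, 56 Hz.
k=2: 106 Hz, 110 Hz.
k=3: 160 Hz, 164 Hz.
k=4: 214 Hz, 218 Hz.
Within [48 Hz, 162 Hz]: 52 Hz, 56 Hz, 106 Hz, 110 Hz, 160 Hz.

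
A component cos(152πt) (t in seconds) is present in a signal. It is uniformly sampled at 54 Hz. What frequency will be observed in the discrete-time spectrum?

22 Hz

ω = 152π rad/s → f = ω/(2π) = 76 Hz.
76 Hz mod fs = 22 Hz.
22 Hz ≤ fs/2 = 27 Hz, appears at 22 Hz.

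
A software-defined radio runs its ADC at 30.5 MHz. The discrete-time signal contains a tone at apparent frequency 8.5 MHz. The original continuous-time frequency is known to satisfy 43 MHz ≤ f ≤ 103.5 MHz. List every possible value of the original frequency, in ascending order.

Frequencies that alias to 8.5 MHz are k·fs ± 8.5 MHz for integer k ≥ 0.
k=0: 8.5 MHz.
k=1: 22 MHz, 39 MHz.
k=2: 52.5 MHz, 69.5 MHz.
k=3: 83 MHz, 100 MHz.
k=4: 113.5 MHz, 130.5 MHz.
Within [43 MHz, 103.5 MHz]: 52.5 MHz, 69.5 MHz, 83 MHz, 100 MHz.

52.5 MHz, 69.5 MHz, 83 MHz, 100 MHz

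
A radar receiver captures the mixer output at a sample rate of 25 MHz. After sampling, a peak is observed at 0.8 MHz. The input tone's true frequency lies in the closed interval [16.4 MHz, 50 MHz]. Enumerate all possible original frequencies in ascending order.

Frequencies that alias to 0.8 MHz are k·fs ± 0.8 MHz for integer k ≥ 0.
k=0: 0.8 MHz.
k=1: 24.2 MHz, 25.8 MHz.
k=2: 49.2 MHz, 50.8 MHz.
k=3: 74.2 MHz, 75.8 MHz.
Within [16.4 MHz, 50 MHz]: 24.2 MHz, 25.8 MHz, 49.2 MHz.

24.2 MHz, 25.8 MHz, 49.2 MHz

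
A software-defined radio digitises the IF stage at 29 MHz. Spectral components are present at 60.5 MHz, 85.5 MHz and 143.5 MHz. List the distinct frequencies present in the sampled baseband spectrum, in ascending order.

fs/2 = 14.5 MHz.
60.5 MHz mod fs = 2.5 MHz.
2.5 MHz ≤ fs/2 = 14.5 MHz, appears at 2.5 MHz.
85.5 MHz mod fs = 27.5 MHz.
27.5 MHz > fs/2 = 14.5 MHz, folds to fs − 27.5 MHz = 1.5 MHz.
143.5 MHz mod fs = 27.5 MHz.
27.5 MHz > fs/2 = 14.5 MHz, folds to fs − 27.5 MHz = 1.5 MHz.
Distinct values: {1.5 MHz, 2.5 MHz}.

1.5 MHz, 2.5 MHz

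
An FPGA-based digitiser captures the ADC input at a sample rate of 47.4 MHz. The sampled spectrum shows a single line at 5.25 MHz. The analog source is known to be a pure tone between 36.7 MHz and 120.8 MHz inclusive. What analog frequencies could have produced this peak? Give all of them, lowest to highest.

Frequencies that alias to 5.25 MHz are k·fs ± 5.25 MHz for integer k ≥ 0.
k=0: 5.25 MHz.
k=1: 42.15 MHz, 52.65 MHz.
k=2: 89.55 MHz, 100.05 MHz.
k=3: 136.95 MHz, 147.45 MHz.
Within [36.7 MHz, 120.8 MHz]: 42.15 MHz, 52.65 MHz, 89.55 MHz, 100.05 MHz.

42.15 MHz, 52.65 MHz, 89.55 MHz, 100.05 MHz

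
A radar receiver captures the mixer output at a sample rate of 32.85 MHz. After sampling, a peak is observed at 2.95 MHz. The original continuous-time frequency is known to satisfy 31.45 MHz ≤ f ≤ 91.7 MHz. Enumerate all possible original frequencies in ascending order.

Frequencies that alias to 2.95 MHz are k·fs ± 2.95 MHz for integer k ≥ 0.
k=0: 2.95 MHz.
k=1: 29.9 MHz, 35.8 MHz.
k=2: 62.75 MHz, 68.65 MHz.
k=3: 95.6 MHz, 101.5 MHz.
Within [31.45 MHz, 91.7 MHz]: 35.8 MHz, 62.75 MHz, 68.65 MHz.

35.8 MHz, 62.75 MHz, 68.65 MHz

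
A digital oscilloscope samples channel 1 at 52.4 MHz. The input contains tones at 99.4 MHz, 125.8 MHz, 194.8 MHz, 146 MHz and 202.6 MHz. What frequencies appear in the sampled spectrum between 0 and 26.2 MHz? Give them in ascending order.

fs/2 = 26.2 MHz.
99.4 MHz mod fs = 47 MHz.
47 MHz > fs/2 = 26.2 MHz, folds to fs − 47 MHz = 5.4 MHz.
125.8 MHz mod fs = 21 MHz.
21 MHz ≤ fs/2 = 26.2 MHz, appears at 21 MHz.
194.8 MHz mod fs = 37.6 MHz.
37.6 MHz > fs/2 = 26.2 MHz, folds to fs − 37.6 MHz = 14.8 MHz.
146 MHz mod fs = 41.2 MHz.
41.2 MHz > fs/2 = 26.2 MHz, folds to fs − 41.2 MHz = 11.2 MHz.
202.6 MHz mod fs = 45.4 MHz.
45.4 MHz > fs/2 = 26.2 MHz, folds to fs − 45.4 MHz = 7 MHz.
Distinct values: {5.4 MHz, 7 MHz, 11.2 MHz, 14.8 MHz, 21 MHz}.

5.4 MHz, 7 MHz, 11.2 MHz, 14.8 MHz, 21 MHz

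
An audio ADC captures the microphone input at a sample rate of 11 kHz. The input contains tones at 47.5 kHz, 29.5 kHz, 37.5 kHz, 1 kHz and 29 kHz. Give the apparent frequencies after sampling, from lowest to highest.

fs/2 = 5.5 kHz.
47.5 kHz mod fs = 3.5 kHz.
3.5 kHz ≤ fs/2 = 5.5 kHz, appears at 3.5 kHz.
29.5 kHz mod fs = 7.5 kHz.
7.5 kHz > fs/2 = 5.5 kHz, folds to fs − 7.5 kHz = 3.5 kHz.
37.5 kHz mod fs = 4.5 kHz.
4.5 kHz ≤ fs/2 = 5.5 kHz, appears at 4.5 kHz.
1 kHz ≤ fs/2 = 5.5 kHz, passes unchanged.
29 kHz mod fs = 7 kHz.
7 kHz > fs/2 = 5.5 kHz, folds to fs − 7 kHz = 4 kHz.
Distinct values: {1 kHz, 3.5 kHz, 4 kHz, 4.5 kHz}.

1 kHz, 3.5 kHz, 4 kHz, 4.5 kHz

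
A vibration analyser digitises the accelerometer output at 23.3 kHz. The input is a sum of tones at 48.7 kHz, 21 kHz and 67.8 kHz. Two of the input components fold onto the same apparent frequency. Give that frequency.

fs/2 = 11.65 kHz.
48.7 kHz mod fs = 2.1 kHz.
2.1 kHz ≤ fs/2 = 11.65 kHz, appears at 2.1 kHz.
21 kHz > fs/2 = 11.65 kHz, folds to fs − 21 kHz = 2.3 kHz.
67.8 kHz mod fs = 21.2 kHz.
21.2 kHz > fs/2 = 11.65 kHz, folds to fs − 21.2 kHz = 2.1 kHz.
48.7 kHz and 67.8 kHz both map to 2.1 kHz.

2.1 kHz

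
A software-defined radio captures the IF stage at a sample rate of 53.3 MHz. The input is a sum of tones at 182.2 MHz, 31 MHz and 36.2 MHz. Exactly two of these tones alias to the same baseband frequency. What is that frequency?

22.3 MHz

fs/2 = 26.65 MHz.
182.2 MHz mod fs = 22.3 MHz.
22.3 MHz ≤ fs/2 = 26.65 MHz, appears at 22.3 MHz.
31 MHz > fs/2 = 26.65 MHz, folds to fs − 31 MHz = 22.3 MHz.
36.2 MHz > fs/2 = 26.65 MHz, folds to fs − 36.2 MHz = 17.1 MHz.
31 MHz and 182.2 MHz both map to 22.3 MHz.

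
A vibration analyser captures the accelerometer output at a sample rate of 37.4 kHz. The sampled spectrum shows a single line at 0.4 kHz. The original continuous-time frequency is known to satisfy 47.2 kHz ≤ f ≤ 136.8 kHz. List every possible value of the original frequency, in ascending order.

74.4 kHz, 75.2 kHz, 111.8 kHz, 112.6 kHz

Frequencies that alias to 0.4 kHz are k·fs ± 0.4 kHz for integer k ≥ 0.
k=0: 0.4 kHz.
k=1: 37 kHz, 37.8 kHz.
k=2: 74.4 kHz, 75.2 kHz.
k=3: 111.8 kHz, 112.6 kHz.
k=4: 149.2 kHz, 150 kHz.
Within [47.2 kHz, 136.8 kHz]: 74.4 kHz, 75.2 kHz, 111.8 kHz, 112.6 kHz.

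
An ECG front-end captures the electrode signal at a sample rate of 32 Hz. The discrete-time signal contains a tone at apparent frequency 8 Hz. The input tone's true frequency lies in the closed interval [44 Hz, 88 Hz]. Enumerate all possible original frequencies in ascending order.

Frequencies that alias to 8 Hz are k·fs ± 8 Hz for integer k ≥ 0.
k=0: 8 Hz.
k=1: 24 Hz, 40 Hz.
k=2: 56 Hz, 72 Hz.
k=3: 88 Hz, 104 Hz.
k=4: 120 Hz, 136 Hz.
Within [44 Hz, 88 Hz]: 56 Hz, 72 Hz, 88 Hz.

56 Hz, 72 Hz, 88 Hz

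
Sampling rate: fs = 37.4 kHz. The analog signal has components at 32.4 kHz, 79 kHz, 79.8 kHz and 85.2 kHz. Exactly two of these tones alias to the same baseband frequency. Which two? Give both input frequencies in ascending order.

fs/2 = 18.7 kHz.
32.4 kHz > fs/2 = 18.7 kHz, folds to fs − 32.4 kHz = 5 kHz.
79 kHz mod fs = 4.2 kHz.
4.2 kHz ≤ fs/2 = 18.7 kHz, appears at 4.2 kHz.
79.8 kHz mod fs = 5 kHz.
5 kHz ≤ fs/2 = 18.7 kHz, appears at 5 kHz.
85.2 kHz mod fs = 10.4 kHz.
10.4 kHz ≤ fs/2 = 18.7 kHz, appears at 10.4 kHz.
32.4 kHz and 79.8 kHz both map to 5 kHz.

32.4 kHz, 79.8 kHz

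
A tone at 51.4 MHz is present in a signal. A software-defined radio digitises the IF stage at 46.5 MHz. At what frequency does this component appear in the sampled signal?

51.4 MHz mod fs = 4.9 MHz.
4.9 MHz ≤ fs/2 = 23.25 MHz, appears at 4.9 MHz.

4.9 MHz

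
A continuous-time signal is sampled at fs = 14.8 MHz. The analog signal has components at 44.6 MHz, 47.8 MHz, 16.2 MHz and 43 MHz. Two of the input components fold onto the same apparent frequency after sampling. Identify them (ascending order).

16.2 MHz, 43 MHz

fs/2 = 7.4 MHz.
44.6 MHz mod fs = 0.2 MHz.
0.2 MHz ≤ fs/2 = 7.4 MHz, appears at 0.2 MHz.
47.8 MHz mod fs = 3.4 MHz.
3.4 MHz ≤ fs/2 = 7.4 MHz, appears at 3.4 MHz.
16.2 MHz mod fs = 1.4 MHz.
1.4 MHz ≤ fs/2 = 7.4 MHz, appears at 1.4 MHz.
43 MHz mod fs = 13.4 MHz.
13.4 MHz > fs/2 = 7.4 MHz, folds to fs − 13.4 MHz = 1.4 MHz.
16.2 MHz and 43 MHz both map to 1.4 MHz.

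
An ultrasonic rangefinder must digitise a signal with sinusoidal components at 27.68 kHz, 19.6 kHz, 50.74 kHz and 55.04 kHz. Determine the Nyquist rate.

110.08 kHz

Highest-frequency component: 55.04 kHz.
Nyquist rate = 2 × 55.04 kHz = 110.08 kHz.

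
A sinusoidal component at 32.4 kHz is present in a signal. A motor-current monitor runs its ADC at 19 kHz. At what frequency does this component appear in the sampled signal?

5.6 kHz

32.4 kHz mod fs = 13.4 kHz.
13.4 kHz > fs/2 = 9.5 kHz, folds to fs − 13.4 kHz = 5.6 kHz.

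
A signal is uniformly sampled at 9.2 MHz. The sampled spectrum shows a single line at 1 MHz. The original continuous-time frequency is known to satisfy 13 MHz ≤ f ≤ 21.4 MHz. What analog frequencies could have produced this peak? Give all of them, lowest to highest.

Frequencies that alias to 1 MHz are k·fs ± 1 MHz for integer k ≥ 0.
k=0: 1 MHz.
k=1: 8.2 MHz, 10.2 MHz.
k=2: 17.4 MHz, 19.4 MHz.
k=3: 26.6 MHz, 28.6 MHz.
Within [13 MHz, 21.4 MHz]: 17.4 MHz, 19.4 MHz.

17.4 MHz, 19.4 MHz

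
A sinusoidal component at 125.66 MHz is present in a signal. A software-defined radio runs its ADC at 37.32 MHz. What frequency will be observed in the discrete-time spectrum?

13.7 MHz

125.66 MHz mod fs = 13.7 MHz.
13.7 MHz ≤ fs/2 = 18.66 MHz, appears at 13.7 MHz.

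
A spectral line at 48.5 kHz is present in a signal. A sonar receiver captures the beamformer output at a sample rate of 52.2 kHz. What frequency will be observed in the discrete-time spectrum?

48.5 kHz > fs/2 = 26.1 kHz, folds to fs − 48.5 kHz = 3.7 kHz.

3.7 kHz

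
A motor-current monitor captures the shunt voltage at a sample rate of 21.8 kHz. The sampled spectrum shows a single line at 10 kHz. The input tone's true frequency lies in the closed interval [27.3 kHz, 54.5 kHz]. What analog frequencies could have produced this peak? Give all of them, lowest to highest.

Frequencies that alias to 10 kHz are k·fs ± 10 kHz for integer k ≥ 0.
k=0: 10 kHz.
k=1: 11.8 kHz, 31.8 kHz.
k=2: 33.6 kHz, 53.6 kHz.
k=3: 55.4 kHz, 75.4 kHz.
Within [27.3 kHz, 54.5 kHz]: 31.8 kHz, 33.6 kHz, 53.6 kHz.

31.8 kHz, 33.6 kHz, 53.6 kHz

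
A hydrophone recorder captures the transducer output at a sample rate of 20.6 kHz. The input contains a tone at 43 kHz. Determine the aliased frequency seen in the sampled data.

43 kHz mod fs = 1.8 kHz.
1.8 kHz ≤ fs/2 = 10.3 kHz, appears at 1.8 kHz.

1.8 kHz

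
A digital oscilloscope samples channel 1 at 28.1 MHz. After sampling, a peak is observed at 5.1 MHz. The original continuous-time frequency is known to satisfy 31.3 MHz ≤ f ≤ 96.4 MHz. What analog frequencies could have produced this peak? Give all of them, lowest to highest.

Frequencies that alias to 5.1 MHz are k·fs ± 5.1 MHz for integer k ≥ 0.
k=0: 5.1 MHz.
k=1: 23 MHz, 33.2 MHz.
k=2: 51.1 MHz, 61.3 MHz.
k=3: 79.2 MHz, 89.4 MHz.
k=4: 107.3 MHz, 117.5 MHz.
Within [31.3 MHz, 96.4 MHz]: 33.2 MHz, 51.1 MHz, 61.3 MHz, 79.2 MHz, 89.4 MHz.

33.2 MHz, 51.1 MHz, 61.3 MHz, 79.2 MHz, 89.4 MHz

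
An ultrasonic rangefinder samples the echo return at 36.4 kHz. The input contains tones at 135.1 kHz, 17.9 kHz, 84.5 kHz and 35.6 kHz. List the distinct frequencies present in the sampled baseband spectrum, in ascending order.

0.8 kHz, 10.5 kHz, 11.7 kHz, 17.9 kHz

fs/2 = 18.2 kHz.
135.1 kHz mod fs = 25.9 kHz.
25.9 kHz > fs/2 = 18.2 kHz, folds to fs − 25.9 kHz = 10.5 kHz.
17.9 kHz ≤ fs/2 = 18.2 kHz, passes unchanged.
84.5 kHz mod fs = 11.7 kHz.
11.7 kHz ≤ fs/2 = 18.2 kHz, appears at 11.7 kHz.
35.6 kHz > fs/2 = 18.2 kHz, folds to fs − 35.6 kHz = 0.8 kHz.
Distinct values: {0.8 kHz, 10.5 kHz, 11.7 kHz, 17.9 kHz}.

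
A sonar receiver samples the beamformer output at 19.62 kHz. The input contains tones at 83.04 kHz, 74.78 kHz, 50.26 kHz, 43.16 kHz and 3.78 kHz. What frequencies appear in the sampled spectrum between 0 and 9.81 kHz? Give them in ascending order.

3.7 kHz, 3.78 kHz, 3.92 kHz, 4.56 kHz, 8.6 kHz

fs/2 = 9.81 kHz.
83.04 kHz mod fs = 4.56 kHz.
4.56 kHz ≤ fs/2 = 9.81 kHz, appears at 4.56 kHz.
74.78 kHz mod fs = 15.92 kHz.
15.92 kHz > fs/2 = 9.81 kHz, folds to fs − 15.92 kHz = 3.7 kHz.
50.26 kHz mod fs = 11.02 kHz.
11.02 kHz > fs/2 = 9.81 kHz, folds to fs − 11.02 kHz = 8.6 kHz.
43.16 kHz mod fs = 3.92 kHz.
3.92 kHz ≤ fs/2 = 9.81 kHz, appears at 3.92 kHz.
3.78 kHz ≤ fs/2 = 9.81 kHz, passes unchanged.
Distinct values: {3.7 kHz, 3.78 kHz, 3.92 kHz, 4.56 kHz, 8.6 kHz}.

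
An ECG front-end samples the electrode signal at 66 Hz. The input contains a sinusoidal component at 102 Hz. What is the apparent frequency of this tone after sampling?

30 Hz

102 Hz mod fs = 36 Hz.
36 Hz > fs/2 = 33 Hz, folds to fs − 36 Hz = 30 Hz.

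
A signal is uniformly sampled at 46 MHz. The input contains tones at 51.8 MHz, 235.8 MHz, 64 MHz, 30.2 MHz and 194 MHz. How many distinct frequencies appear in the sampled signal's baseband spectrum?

4

fs/2 = 23 MHz.
51.8 MHz mod fs = 5.8 MHz.
5.8 MHz ≤ fs/2 = 23 MHz, appears at 5.8 MHz.
235.8 MHz mod fs = 5.8 MHz.
5.8 MHz ≤ fs/2 = 23 MHz, appears at 5.8 MHz.
64 MHz mod fs = 18 MHz.
18 MHz ≤ fs/2 = 23 MHz, appears at 18 MHz.
30.2 MHz > fs/2 = 23 MHz, folds to fs − 30.2 MHz = 15.8 MHz.
194 MHz mod fs = 10 MHz.
10 MHz ≤ fs/2 = 23 MHz, appears at 10 MHz.
Distinct values: {5.8 MHz, 10 MHz, 15.8 MHz, 18 MHz} → 4.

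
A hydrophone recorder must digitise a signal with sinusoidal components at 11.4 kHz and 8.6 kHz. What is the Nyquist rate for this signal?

Highest-frequency component: 11.4 kHz.
Nyquist rate = 2 × 11.4 kHz = 22.8 kHz.

22.8 kHz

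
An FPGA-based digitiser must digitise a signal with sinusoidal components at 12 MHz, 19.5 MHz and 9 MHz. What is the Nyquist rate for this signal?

39 MHz

Highest-frequency component: 19.5 MHz.
Nyquist rate = 2 × 19.5 MHz = 39 MHz.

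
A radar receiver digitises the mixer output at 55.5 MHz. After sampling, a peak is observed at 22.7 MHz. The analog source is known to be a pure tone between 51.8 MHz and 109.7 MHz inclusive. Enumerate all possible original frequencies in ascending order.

78.2 MHz, 88.3 MHz

Frequencies that alias to 22.7 MHz are k·fs ± 22.7 MHz for integer k ≥ 0.
k=0: 22.7 MHz.
k=1: 32.8 MHz, 78.2 MHz.
k=2: 88.3 MHz, 133.7 MHz.
k=3: 143.8 MHz, 189.2 MHz.
Within [51.8 MHz, 109.7 MHz]: 78.2 MHz, 88.3 MHz.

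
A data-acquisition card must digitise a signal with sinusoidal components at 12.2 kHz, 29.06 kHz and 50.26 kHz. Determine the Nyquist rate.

100.52 kHz

Highest-frequency component: 50.26 kHz.
Nyquist rate = 2 × 50.26 kHz = 100.52 kHz.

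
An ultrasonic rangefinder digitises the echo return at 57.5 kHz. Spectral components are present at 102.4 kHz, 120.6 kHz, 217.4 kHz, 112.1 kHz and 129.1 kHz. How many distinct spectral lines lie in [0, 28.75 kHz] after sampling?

4

fs/2 = 28.75 kHz.
102.4 kHz mod fs = 44.9 kHz.
44.9 kHz > fs/2 = 28.75 kHz, folds to fs − 44.9 kHz = 12.6 kHz.
120.6 kHz mod fs = 5.6 kHz.
5.6 kHz ≤ fs/2 = 28.75 kHz, appears at 5.6 kHz.
217.4 kHz mod fs = 44.9 kHz.
44.9 kHz > fs/2 = 28.75 kHz, folds to fs − 44.9 kHz = 12.6 kHz.
112.1 kHz mod fs = 54.6 kHz.
54.6 kHz > fs/2 = 28.75 kHz, folds to fs − 54.6 kHz = 2.9 kHz.
129.1 kHz mod fs = 14.1 kHz.
14.1 kHz ≤ fs/2 = 28.75 kHz, appears at 14.1 kHz.
Distinct values: {2.9 kHz, 5.6 kHz, 12.6 kHz, 14.1 kHz} → 4.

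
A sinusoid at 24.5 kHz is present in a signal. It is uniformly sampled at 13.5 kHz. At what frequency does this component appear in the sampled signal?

24.5 kHz mod fs = 11 kHz.
11 kHz > fs/2 = 6.75 kHz, folds to fs − 11 kHz = 2.5 kHz.

2.5 kHz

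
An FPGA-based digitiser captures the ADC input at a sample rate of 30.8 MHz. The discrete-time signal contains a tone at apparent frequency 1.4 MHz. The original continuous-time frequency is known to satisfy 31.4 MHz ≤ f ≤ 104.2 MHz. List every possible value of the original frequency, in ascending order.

32.2 MHz, 60.2 MHz, 63 MHz, 91 MHz, 93.8 MHz

Frequencies that alias to 1.4 MHz are k·fs ± 1.4 MHz for integer k ≥ 0.
k=0: 1.4 MHz.
k=1: 29.4 MHz, 32.2 MHz.
k=2: 60.2 MHz, 63 MHz.
k=3: 91 MHz, 93.8 MHz.
k=4: 121.8 MHz, 124.6 MHz.
Within [31.4 MHz, 104.2 MHz]: 32.2 MHz, 60.2 MHz, 63 MHz, 91 MHz, 93.8 MHz.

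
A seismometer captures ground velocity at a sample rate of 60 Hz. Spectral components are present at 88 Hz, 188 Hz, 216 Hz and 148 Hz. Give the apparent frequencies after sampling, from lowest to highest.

fs/2 = 30 Hz.
88 Hz mod fs = 28 Hz.
28 Hz ≤ fs/2 = 30 Hz, appears at 28 Hz.
188 Hz mod fs = 8 Hz.
8 Hz ≤ fs/2 = 30 Hz, appears at 8 Hz.
216 Hz mod fs = 36 Hz.
36 Hz > fs/2 = 30 Hz, folds to fs − 36 Hz = 24 Hz.
148 Hz mod fs = 28 Hz.
28 Hz ≤ fs/2 = 30 Hz, appears at 28 Hz.
Distinct values: {8 Hz, 24 Hz, 28 Hz}.

8 Hz, 24 Hz, 28 Hz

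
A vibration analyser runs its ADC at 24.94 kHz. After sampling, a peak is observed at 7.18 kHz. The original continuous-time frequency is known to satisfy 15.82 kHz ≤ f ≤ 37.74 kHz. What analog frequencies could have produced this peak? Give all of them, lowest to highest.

17.76 kHz, 32.12 kHz

Frequencies that alias to 7.18 kHz are k·fs ± 7.18 kHz for integer k ≥ 0.
k=0: 7.18 kHz.
k=1: 17.76 kHz, 32.12 kHz.
k=2: 42.7 kHz, 57.06 kHz.
Within [15.82 kHz, 37.74 kHz]: 17.76 kHz, 32.12 kHz.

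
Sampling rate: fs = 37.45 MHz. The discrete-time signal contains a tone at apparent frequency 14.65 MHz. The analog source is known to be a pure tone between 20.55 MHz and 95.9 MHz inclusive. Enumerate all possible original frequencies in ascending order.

Frequencies that alias to 14.65 MHz are k·fs ± 14.65 MHz for integer k ≥ 0.
k=0: 14.65 MHz.
k=1: 22.8 MHz, 52.1 MHz.
k=2: 60.25 MHz, 89.55 MHz.
k=3: 97.7 MHz, 127 MHz.
Within [20.55 MHz, 95.9 MHz]: 22.8 MHz, 52.1 MHz, 60.25 MHz, 89.55 MHz.

22.8 MHz, 52.1 MHz, 60.25 MHz, 89.55 MHz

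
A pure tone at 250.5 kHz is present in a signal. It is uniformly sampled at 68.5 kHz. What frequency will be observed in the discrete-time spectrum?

250.5 kHz mod fs = 45 kHz.
45 kHz > fs/2 = 34.25 kHz, folds to fs − 45 kHz = 23.5 kHz.

23.5 kHz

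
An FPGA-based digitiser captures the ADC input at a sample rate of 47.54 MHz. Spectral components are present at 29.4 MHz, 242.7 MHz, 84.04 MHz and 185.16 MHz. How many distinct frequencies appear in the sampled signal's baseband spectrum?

fs/2 = 23.77 MHz.
29.4 MHz > fs/2 = 23.77 MHz, folds to fs − 29.4 MHz = 18.14 MHz.
242.7 MHz mod fs = 5 MHz.
5 MHz ≤ fs/2 = 23.77 MHz, appears at 5 MHz.
84.04 MHz mod fs = 36.5 MHz.
36.5 MHz > fs/2 = 23.77 MHz, folds to fs − 36.5 MHz = 11.04 MHz.
185.16 MHz mod fs = 42.54 MHz.
42.54 MHz > fs/2 = 23.77 MHz, folds to fs − 42.54 MHz = 5 MHz.
Distinct values: {5 MHz, 11.04 MHz, 18.14 MHz} → 3.

3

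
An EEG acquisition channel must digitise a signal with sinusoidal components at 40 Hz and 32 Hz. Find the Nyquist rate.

80 Hz

Highest-frequency component: 40 Hz.
Nyquist rate = 2 × 40 Hz = 80 Hz.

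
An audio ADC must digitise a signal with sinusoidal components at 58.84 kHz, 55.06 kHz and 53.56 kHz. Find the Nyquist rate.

117.68 kHz

Highest-frequency component: 58.84 kHz.
Nyquist rate = 2 × 58.84 kHz = 117.68 kHz.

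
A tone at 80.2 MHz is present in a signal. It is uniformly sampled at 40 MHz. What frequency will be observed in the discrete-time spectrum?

0.2 MHz

80.2 MHz mod fs = 0.2 MHz.
0.2 MHz ≤ fs/2 = 20 MHz, appears at 0.2 MHz.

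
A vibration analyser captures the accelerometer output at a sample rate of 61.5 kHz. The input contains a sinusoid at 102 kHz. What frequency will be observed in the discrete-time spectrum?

102 kHz mod fs = 40.5 kHz.
40.5 kHz > fs/2 = 30.75 kHz, folds to fs − 40.5 kHz = 21 kHz.

21 kHz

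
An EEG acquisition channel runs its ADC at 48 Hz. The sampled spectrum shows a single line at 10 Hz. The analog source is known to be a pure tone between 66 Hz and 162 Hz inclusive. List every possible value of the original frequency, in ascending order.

86 Hz, 106 Hz, 134 Hz, 154 Hz

Frequencies that alias to 10 Hz are k·fs ± 10 Hz for integer k ≥ 0.
k=0: 10 Hz.
k=1: 38 Hz, 58 Hz.
k=2: 86 Hz, 106 Hz.
k=3: 134 Hz, 154 Hz.
k=4: 182 Hz, 202 Hz.
Within [66 Hz, 162 Hz]: 86 Hz, 106 Hz, 134 Hz, 154 Hz.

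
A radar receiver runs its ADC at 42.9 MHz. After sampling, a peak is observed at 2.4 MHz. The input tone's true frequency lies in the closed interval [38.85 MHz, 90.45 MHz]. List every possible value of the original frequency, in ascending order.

40.5 MHz, 45.3 MHz, 83.4 MHz, 88.2 MHz

Frequencies that alias to 2.4 MHz are k·fs ± 2.4 MHz for integer k ≥ 0.
k=0: 2.4 MHz.
k=1: 40.5 MHz, 45.3 MHz.
k=2: 83.4 MHz, 88.2 MHz.
k=3: 126.3 MHz, 131.1 MHz.
Within [38.85 MHz, 90.45 MHz]: 40.5 MHz, 45.3 MHz, 83.4 MHz, 88.2 MHz.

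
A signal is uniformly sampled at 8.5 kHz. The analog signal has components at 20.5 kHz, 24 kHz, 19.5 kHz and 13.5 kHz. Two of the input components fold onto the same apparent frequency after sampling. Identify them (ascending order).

13.5 kHz, 20.5 kHz

fs/2 = 4.25 kHz.
20.5 kHz mod fs = 3.5 kHz.
3.5 kHz ≤ fs/2 = 4.25 kHz, appears at 3.5 kHz.
24 kHz mod fs = 7 kHz.
7 kHz > fs/2 = 4.25 kHz, folds to fs − 7 kHz = 1.5 kHz.
19.5 kHz mod fs = 2.5 kHz.
2.5 kHz ≤ fs/2 = 4.25 kHz, appears at 2.5 kHz.
13.5 kHz mod fs = 5 kHz.
5 kHz > fs/2 = 4.25 kHz, folds to fs − 5 kHz = 3.5 kHz.
13.5 kHz and 20.5 kHz both map to 3.5 kHz.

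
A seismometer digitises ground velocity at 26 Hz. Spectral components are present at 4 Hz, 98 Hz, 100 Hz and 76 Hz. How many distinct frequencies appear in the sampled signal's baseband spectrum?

3

fs/2 = 13 Hz.
4 Hz ≤ fs/2 = 13 Hz, passes unchanged.
98 Hz mod fs = 20 Hz.
20 Hz > fs/2 = 13 Hz, folds to fs − 20 Hz = 6 Hz.
100 Hz mod fs = 22 Hz.
22 Hz > fs/2 = 13 Hz, folds to fs − 22 Hz = 4 Hz.
76 Hz mod fs = 24 Hz.
24 Hz > fs/2 = 13 Hz, folds to fs − 24 Hz = 2 Hz.
Distinct values: {2 Hz, 4 Hz, 6 Hz} → 3.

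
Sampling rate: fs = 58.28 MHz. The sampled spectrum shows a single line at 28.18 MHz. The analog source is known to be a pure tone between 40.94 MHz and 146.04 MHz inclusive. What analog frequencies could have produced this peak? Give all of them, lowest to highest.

Frequencies that alias to 28.18 MHz are k·fs ± 28.18 MHz for integer k ≥ 0.
k=0: 28.18 MHz.
k=1: 30.1 MHz, 86.46 MHz.
k=2: 88.38 MHz, 144.74 MHz.
k=3: 146.66 MHz, 203.02 MHz.
Within [40.94 MHz, 146.04 MHz]: 86.46 MHz, 88.38 MHz, 144.74 MHz.

86.46 MHz, 88.38 MHz, 144.74 MHz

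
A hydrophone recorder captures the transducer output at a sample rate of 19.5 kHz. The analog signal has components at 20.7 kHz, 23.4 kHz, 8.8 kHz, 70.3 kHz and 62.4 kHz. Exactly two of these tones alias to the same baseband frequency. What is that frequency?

3.9 kHz

fs/2 = 9.75 kHz.
20.7 kHz mod fs = 1.2 kHz.
1.2 kHz ≤ fs/2 = 9.75 kHz, appears at 1.2 kHz.
23.4 kHz mod fs = 3.9 kHz.
3.9 kHz ≤ fs/2 = 9.75 kHz, appears at 3.9 kHz.
8.8 kHz ≤ fs/2 = 9.75 kHz, passes unchanged.
70.3 kHz mod fs = 11.8 kHz.
11.8 kHz > fs/2 = 9.75 kHz, folds to fs − 11.8 kHz = 7.7 kHz.
62.4 kHz mod fs = 3.9 kHz.
3.9 kHz ≤ fs/2 = 9.75 kHz, appears at 3.9 kHz.
23.4 kHz and 62.4 kHz both map to 3.9 kHz.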